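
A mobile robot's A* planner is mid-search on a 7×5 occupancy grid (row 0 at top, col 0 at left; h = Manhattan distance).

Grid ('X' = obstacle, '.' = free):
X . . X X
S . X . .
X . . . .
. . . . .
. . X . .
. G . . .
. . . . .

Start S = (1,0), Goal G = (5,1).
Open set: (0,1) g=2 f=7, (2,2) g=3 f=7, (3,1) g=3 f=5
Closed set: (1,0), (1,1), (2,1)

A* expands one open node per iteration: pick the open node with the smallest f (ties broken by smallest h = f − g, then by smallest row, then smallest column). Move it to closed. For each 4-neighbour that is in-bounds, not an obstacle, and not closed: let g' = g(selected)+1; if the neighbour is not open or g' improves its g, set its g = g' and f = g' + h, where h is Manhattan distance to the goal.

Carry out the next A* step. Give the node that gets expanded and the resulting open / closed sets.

expanded=(3,1); open=[(0,1) g=2 f=7, (2,2) g=3 f=7, (3,0) g=4 f=7, (3,2) g=4 f=7, (4,1) g=4 f=5]; closed=[(1,0), (1,1), (2,1), (3,1)]

step 1: expand (3,1) (f=5, h=2) → closed; open now [(0,1) g=2 f=7, (2,2) g=3 f=7, (3,0) g=4 f=7, (3,2) g=4 f=7, (4,1) g=4 f=5]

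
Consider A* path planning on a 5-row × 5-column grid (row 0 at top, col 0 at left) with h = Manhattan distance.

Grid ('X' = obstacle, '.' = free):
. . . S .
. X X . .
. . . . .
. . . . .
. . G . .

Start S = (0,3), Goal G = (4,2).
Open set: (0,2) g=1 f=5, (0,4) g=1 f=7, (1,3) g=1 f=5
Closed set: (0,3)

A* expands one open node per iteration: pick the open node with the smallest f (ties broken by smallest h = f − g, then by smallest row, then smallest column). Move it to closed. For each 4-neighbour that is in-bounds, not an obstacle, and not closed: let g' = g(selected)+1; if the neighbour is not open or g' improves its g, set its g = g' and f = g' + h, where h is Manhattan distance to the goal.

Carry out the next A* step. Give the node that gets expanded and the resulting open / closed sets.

step 1: expand (0,2) (f=5, h=4) → closed; open now [(0,1) g=2 f=7, (0,4) g=1 f=7, (1,3) g=1 f=5]

expanded=(0,2); open=[(0,1) g=2 f=7, (0,4) g=1 f=7, (1,3) g=1 f=5]; closed=[(0,2), (0,3)]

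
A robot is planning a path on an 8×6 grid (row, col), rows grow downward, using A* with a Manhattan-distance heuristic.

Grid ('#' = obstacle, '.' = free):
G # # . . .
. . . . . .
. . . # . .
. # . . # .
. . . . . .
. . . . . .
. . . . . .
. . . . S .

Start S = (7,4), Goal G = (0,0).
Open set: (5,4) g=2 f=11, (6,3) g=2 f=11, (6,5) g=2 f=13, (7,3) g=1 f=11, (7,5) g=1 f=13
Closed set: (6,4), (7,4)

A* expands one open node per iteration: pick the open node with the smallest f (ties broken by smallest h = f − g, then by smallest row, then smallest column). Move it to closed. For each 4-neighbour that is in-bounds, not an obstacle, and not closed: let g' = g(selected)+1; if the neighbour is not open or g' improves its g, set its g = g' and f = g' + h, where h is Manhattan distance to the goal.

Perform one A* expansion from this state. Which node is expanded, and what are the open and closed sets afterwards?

step 1: expand (5,4) (f=11, h=9) → closed; open now [(4,4) g=3 f=11, (5,3) g=3 f=11, (5,5) g=3 f=13, (6,3) g=2 f=11, (6,5) g=2 f=13, (7,3) g=1 f=11, (7,5) g=1 f=13]

expanded=(5,4); open=[(4,4) g=3 f=11, (5,3) g=3 f=11, (5,5) g=3 f=13, (6,3) g=2 f=11, (6,5) g=2 f=13, (7,3) g=1 f=11, (7,5) g=1 f=13]; closed=[(5,4), (6,4), (7,4)]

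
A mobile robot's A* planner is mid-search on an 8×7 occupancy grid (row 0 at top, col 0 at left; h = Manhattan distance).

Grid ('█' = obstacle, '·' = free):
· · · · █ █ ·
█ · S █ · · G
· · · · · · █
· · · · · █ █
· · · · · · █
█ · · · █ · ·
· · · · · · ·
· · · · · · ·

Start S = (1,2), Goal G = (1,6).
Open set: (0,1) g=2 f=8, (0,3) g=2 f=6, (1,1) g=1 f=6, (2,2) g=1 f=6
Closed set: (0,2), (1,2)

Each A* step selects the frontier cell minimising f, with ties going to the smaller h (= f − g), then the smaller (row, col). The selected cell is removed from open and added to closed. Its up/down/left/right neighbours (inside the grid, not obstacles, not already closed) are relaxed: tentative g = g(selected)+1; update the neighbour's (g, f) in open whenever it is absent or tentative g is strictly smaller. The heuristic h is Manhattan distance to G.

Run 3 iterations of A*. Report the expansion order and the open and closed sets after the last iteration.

step 1: expand (0,3) (f=6, h=4) → closed; open now [(0,1) g=2 f=8, (1,1) g=1 f=6, (2,2) g=1 f=6]
step 2: expand (1,1) (f=6, h=5) → closed; open now [(0,1) g=2 f=8, (2,1) g=2 f=8, (2,2) g=1 f=6]
step 3: expand (2,2) (f=6, h=5) → closed; open now [(0,1) g=2 f=8, (2,1) g=2 f=8, (2,3) g=2 f=6, (3,2) g=2 f=8]

order=[(0,3) → (1,1) → (2,2)]; open=[(0,1) g=2 f=8, (2,1) g=2 f=8, (2,3) g=2 f=6, (3,2) g=2 f=8]; closed=[(0,2), (0,3), (1,1), (1,2), (2,2)]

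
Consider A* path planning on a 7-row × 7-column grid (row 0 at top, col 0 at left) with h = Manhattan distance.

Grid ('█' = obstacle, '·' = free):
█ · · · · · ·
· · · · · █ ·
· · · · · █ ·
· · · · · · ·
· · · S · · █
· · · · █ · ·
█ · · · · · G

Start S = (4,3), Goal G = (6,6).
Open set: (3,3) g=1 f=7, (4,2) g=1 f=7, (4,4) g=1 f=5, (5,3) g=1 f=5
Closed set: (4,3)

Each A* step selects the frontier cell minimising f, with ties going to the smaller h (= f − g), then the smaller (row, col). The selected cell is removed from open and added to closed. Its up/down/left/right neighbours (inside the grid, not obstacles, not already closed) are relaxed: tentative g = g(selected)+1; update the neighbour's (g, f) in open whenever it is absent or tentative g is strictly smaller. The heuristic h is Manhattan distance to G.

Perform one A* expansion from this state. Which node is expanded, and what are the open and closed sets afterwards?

expanded=(4,4); open=[(3,3) g=1 f=7, (3,4) g=2 f=7, (4,2) g=1 f=7, (4,5) g=2 f=5, (5,3) g=1 f=5]; closed=[(4,3), (4,4)]

step 1: expand (4,4) (f=5, h=4) → closed; open now [(3,3) g=1 f=7, (3,4) g=2 f=7, (4,2) g=1 f=7, (4,5) g=2 f=5, (5,3) g=1 f=5]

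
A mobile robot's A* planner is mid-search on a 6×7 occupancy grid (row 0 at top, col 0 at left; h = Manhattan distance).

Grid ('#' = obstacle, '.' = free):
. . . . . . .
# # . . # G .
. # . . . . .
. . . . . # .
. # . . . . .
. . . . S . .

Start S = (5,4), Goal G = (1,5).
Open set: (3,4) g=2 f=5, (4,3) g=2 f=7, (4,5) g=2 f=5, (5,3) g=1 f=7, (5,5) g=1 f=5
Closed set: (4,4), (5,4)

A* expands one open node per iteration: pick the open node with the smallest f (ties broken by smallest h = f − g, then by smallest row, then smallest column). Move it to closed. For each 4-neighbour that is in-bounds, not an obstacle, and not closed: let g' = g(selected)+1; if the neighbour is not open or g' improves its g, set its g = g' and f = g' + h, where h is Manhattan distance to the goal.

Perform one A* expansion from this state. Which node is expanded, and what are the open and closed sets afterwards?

step 1: expand (3,4) (f=5, h=3) → closed; open now [(2,4) g=3 f=5, (3,3) g=3 f=7, (4,3) g=2 f=7, (4,5) g=2 f=5, (5,3) g=1 f=7, (5,5) g=1 f=5]

expanded=(3,4); open=[(2,4) g=3 f=5, (3,3) g=3 f=7, (4,3) g=2 f=7, (4,5) g=2 f=5, (5,3) g=1 f=7, (5,5) g=1 f=5]; closed=[(3,4), (4,4), (5,4)]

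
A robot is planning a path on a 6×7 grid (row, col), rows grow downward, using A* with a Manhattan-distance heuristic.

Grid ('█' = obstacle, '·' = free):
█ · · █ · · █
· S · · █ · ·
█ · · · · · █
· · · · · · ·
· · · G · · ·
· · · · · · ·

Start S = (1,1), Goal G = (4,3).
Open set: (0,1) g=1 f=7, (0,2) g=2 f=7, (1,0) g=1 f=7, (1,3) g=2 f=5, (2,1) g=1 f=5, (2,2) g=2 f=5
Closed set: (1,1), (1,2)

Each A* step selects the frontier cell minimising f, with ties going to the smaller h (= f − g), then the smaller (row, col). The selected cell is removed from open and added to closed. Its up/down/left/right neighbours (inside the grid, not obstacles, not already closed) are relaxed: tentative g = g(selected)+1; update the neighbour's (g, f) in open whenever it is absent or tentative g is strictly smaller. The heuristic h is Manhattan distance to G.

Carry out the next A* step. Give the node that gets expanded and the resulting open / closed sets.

step 1: expand (1,3) (f=5, h=3) → closed; open now [(0,1) g=1 f=7, (0,2) g=2 f=7, (1,0) g=1 f=7, (2,1) g=1 f=5, (2,2) g=2 f=5, (2,3) g=3 f=5]

expanded=(1,3); open=[(0,1) g=1 f=7, (0,2) g=2 f=7, (1,0) g=1 f=7, (2,1) g=1 f=5, (2,2) g=2 f=5, (2,3) g=3 f=5]; closed=[(1,1), (1,2), (1,3)]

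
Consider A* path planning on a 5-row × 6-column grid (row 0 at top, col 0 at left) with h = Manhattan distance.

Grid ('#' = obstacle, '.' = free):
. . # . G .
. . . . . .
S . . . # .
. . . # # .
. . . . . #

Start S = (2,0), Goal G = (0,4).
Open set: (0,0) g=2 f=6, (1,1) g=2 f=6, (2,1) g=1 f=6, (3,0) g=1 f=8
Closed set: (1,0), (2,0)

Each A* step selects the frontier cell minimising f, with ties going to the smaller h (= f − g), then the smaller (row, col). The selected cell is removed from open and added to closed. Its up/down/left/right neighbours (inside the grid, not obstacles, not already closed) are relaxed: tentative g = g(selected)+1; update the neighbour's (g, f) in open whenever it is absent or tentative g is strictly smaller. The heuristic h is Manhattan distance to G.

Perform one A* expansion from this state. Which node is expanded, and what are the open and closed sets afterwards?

step 1: expand (0,0) (f=6, h=4) → closed; open now [(0,1) g=3 f=6, (1,1) g=2 f=6, (2,1) g=1 f=6, (3,0) g=1 f=8]

expanded=(0,0); open=[(0,1) g=3 f=6, (1,1) g=2 f=6, (2,1) g=1 f=6, (3,0) g=1 f=8]; closed=[(0,0), (1,0), (2,0)]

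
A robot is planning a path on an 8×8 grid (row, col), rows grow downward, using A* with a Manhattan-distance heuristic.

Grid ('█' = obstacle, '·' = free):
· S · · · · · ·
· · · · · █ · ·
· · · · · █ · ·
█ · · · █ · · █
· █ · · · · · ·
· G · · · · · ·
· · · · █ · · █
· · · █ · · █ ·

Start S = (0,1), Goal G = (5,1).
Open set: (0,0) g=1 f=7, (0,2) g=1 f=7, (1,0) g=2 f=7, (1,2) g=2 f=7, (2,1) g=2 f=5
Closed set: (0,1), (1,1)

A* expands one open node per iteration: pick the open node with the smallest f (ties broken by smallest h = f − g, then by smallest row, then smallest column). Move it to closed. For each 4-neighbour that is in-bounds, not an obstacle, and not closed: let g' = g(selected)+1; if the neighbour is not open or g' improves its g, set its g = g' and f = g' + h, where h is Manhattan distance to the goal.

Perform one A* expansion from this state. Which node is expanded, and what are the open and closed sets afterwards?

expanded=(2,1); open=[(0,0) g=1 f=7, (0,2) g=1 f=7, (1,0) g=2 f=7, (1,2) g=2 f=7, (2,0) g=3 f=7, (2,2) g=3 f=7, (3,1) g=3 f=5]; closed=[(0,1), (1,1), (2,1)]

step 1: expand (2,1) (f=5, h=3) → closed; open now [(0,0) g=1 f=7, (0,2) g=1 f=7, (1,0) g=2 f=7, (1,2) g=2 f=7, (2,0) g=3 f=7, (2,2) g=3 f=7, (3,1) g=3 f=5]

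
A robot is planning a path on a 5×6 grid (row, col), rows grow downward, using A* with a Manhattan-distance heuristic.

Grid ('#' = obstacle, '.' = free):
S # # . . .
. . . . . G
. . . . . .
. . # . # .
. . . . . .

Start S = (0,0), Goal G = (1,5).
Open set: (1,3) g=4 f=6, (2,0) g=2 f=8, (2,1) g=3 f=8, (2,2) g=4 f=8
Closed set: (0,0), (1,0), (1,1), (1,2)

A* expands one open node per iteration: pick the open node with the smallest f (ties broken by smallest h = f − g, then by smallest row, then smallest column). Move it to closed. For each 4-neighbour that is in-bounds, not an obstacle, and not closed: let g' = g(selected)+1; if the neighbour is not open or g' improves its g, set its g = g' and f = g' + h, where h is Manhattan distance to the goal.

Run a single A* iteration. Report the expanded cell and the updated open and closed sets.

expanded=(1,3); open=[(0,3) g=5 f=8, (1,4) g=5 f=6, (2,0) g=2 f=8, (2,1) g=3 f=8, (2,2) g=4 f=8, (2,3) g=5 f=8]; closed=[(0,0), (1,0), (1,1), (1,2), (1,3)]

step 1: expand (1,3) (f=6, h=2) → closed; open now [(0,3) g=5 f=8, (1,4) g=5 f=6, (2,0) g=2 f=8, (2,1) g=3 f=8, (2,2) g=4 f=8, (2,3) g=5 f=8]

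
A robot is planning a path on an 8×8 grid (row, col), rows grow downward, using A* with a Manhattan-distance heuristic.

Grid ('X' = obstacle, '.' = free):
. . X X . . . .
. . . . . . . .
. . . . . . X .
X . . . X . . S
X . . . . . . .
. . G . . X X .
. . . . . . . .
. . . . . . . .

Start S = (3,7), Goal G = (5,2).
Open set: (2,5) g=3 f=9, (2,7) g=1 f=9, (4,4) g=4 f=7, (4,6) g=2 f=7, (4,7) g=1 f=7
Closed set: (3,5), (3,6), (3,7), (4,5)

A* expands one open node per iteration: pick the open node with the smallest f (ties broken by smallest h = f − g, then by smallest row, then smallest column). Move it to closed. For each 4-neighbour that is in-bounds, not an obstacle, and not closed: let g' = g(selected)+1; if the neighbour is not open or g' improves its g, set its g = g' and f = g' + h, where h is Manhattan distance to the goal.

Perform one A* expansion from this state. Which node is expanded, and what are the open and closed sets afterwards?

step 1: expand (4,4) (f=7, h=3) → closed; open now [(2,5) g=3 f=9, (2,7) g=1 f=9, (4,3) g=5 f=7, (4,6) g=2 f=7, (4,7) g=1 f=7, (5,4) g=5 f=7]

expanded=(4,4); open=[(2,5) g=3 f=9, (2,7) g=1 f=9, (4,3) g=5 f=7, (4,6) g=2 f=7, (4,7) g=1 f=7, (5,4) g=5 f=7]; closed=[(3,5), (3,6), (3,7), (4,4), (4,5)]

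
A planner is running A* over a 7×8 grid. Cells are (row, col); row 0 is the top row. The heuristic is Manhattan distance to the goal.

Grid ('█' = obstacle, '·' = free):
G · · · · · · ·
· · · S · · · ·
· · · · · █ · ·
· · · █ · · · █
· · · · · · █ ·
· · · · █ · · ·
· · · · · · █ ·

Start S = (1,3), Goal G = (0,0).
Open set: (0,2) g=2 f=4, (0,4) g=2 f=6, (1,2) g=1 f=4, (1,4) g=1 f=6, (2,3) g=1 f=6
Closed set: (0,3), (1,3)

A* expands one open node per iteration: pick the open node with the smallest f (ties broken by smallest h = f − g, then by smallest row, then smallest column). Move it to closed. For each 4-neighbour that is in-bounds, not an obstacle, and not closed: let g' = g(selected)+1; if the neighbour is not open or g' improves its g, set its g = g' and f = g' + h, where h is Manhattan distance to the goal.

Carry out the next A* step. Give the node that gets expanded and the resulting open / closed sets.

expanded=(0,2); open=[(0,1) g=3 f=4, (0,4) g=2 f=6, (1,2) g=1 f=4, (1,4) g=1 f=6, (2,3) g=1 f=6]; closed=[(0,2), (0,3), (1,3)]

step 1: expand (0,2) (f=4, h=2) → closed; open now [(0,1) g=3 f=4, (0,4) g=2 f=6, (1,2) g=1 f=4, (1,4) g=1 f=6, (2,3) g=1 f=6]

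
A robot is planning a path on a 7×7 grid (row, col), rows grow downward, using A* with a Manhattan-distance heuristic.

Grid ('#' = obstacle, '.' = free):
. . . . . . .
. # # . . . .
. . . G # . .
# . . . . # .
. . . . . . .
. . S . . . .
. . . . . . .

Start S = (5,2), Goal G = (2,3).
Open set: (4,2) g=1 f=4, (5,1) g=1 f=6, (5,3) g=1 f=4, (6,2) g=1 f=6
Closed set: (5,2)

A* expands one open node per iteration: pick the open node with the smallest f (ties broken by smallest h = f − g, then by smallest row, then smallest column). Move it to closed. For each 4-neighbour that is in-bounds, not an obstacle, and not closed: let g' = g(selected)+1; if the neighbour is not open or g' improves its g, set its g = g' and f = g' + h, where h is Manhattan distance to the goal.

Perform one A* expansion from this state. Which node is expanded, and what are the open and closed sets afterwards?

expanded=(4,2); open=[(3,2) g=2 f=4, (4,1) g=2 f=6, (4,3) g=2 f=4, (5,1) g=1 f=6, (5,3) g=1 f=4, (6,2) g=1 f=6]; closed=[(4,2), (5,2)]

step 1: expand (4,2) (f=4, h=3) → closed; open now [(3,2) g=2 f=4, (4,1) g=2 f=6, (4,3) g=2 f=4, (5,1) g=1 f=6, (5,3) g=1 f=4, (6,2) g=1 f=6]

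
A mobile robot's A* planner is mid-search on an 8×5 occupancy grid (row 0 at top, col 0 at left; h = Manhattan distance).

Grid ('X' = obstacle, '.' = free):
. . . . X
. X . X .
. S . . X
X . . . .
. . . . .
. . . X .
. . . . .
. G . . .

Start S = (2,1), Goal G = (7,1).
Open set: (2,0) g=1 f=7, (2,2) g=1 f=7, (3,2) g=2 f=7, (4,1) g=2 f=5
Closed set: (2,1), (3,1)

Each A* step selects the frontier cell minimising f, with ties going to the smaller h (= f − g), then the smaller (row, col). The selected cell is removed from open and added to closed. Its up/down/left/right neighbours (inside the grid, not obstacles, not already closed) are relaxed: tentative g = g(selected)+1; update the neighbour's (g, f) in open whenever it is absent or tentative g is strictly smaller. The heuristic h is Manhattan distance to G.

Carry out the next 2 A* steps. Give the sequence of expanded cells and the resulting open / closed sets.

order=[(4,1) → (5,1)]; open=[(2,0) g=1 f=7, (2,2) g=1 f=7, (3,2) g=2 f=7, (4,0) g=3 f=7, (4,2) g=3 f=7, (5,0) g=4 f=7, (5,2) g=4 f=7, (6,1) g=4 f=5]; closed=[(2,1), (3,1), (4,1), (5,1)]

step 1: expand (4,1) (f=5, h=3) → closed; open now [(2,0) g=1 f=7, (2,2) g=1 f=7, (3,2) g=2 f=7, (4,0) g=3 f=7, (4,2) g=3 f=7, (5,1) g=3 f=5]
step 2: expand (5,1) (f=5, h=2) → closed; open now [(2,0) g=1 f=7, (2,2) g=1 f=7, (3,2) g=2 f=7, (4,0) g=3 f=7, (4,2) g=3 f=7, (5,0) g=4 f=7, (5,2) g=4 f=7, (6,1) g=4 f=5]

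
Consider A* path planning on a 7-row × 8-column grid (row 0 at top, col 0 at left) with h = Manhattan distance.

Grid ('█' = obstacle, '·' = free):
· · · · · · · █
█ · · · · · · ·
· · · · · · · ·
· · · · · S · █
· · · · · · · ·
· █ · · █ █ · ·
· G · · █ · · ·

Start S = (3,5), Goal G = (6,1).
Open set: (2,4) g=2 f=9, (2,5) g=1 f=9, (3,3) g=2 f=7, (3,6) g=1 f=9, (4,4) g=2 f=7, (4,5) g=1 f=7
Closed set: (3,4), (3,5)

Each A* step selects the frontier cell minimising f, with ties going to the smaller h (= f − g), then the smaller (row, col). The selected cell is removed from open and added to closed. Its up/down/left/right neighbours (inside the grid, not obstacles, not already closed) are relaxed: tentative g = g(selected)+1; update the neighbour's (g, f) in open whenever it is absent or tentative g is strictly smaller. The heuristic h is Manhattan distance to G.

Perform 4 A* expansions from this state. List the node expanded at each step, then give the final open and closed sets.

step 1: expand (3,3) (f=7, h=5) → closed; open now [(2,3) g=3 f=9, (2,4) g=2 f=9, (2,5) g=1 f=9, (3,2) g=3 f=7, (3,6) g=1 f=9, (4,3) g=3 f=7, (4,4) g=2 f=7, (4,5) g=1 f=7]
step 2: expand (3,2) (f=7, h=4) → closed; open now [(2,2) g=4 f=9, (2,3) g=3 f=9, (2,4) g=2 f=9, (2,5) g=1 f=9, (3,1) g=4 f=7, (3,6) g=1 f=9, (4,2) g=4 f=7, (4,3) g=3 f=7, (4,4) g=2 f=7, (4,5) g=1 f=7]
step 3: expand (3,1) (f=7, h=3) → closed; open now [(2,1) g=5 f=9, (2,2) g=4 f=9, (2,3) g=3 f=9, (2,4) g=2 f=9, (2,5) g=1 f=9, (3,0) g=5 f=9, (3,6) g=1 f=9, (4,1) g=5 f=7, (4,2) g=4 f=7, (4,3) g=3 f=7, (4,4) g=2 f=7, (4,5) g=1 f=7]
step 4: expand (4,1) (f=7, h=2) → closed; open now [(2,1) g=5 f=9, (2,2) g=4 f=9, (2,3) g=3 f=9, (2,4) g=2 f=9, (2,5) g=1 f=9, (3,0) g=5 f=9, (3,6) g=1 f=9, (4,0) g=6 f=9, (4,2) g=4 f=7, (4,3) g=3 f=7, (4,4) g=2 f=7, (4,5) g=1 f=7]

order=[(3,3) → (3,2) → (3,1) → (4,1)]; open=[(2,1) g=5 f=9, (2,2) g=4 f=9, (2,3) g=3 f=9, (2,4) g=2 f=9, (2,5) g=1 f=9, (3,0) g=5 f=9, (3,6) g=1 f=9, (4,0) g=6 f=9, (4,2) g=4 f=7, (4,3) g=3 f=7, (4,4) g=2 f=7, (4,5) g=1 f=7]; closed=[(3,1), (3,2), (3,3), (3,4), (3,5), (4,1)]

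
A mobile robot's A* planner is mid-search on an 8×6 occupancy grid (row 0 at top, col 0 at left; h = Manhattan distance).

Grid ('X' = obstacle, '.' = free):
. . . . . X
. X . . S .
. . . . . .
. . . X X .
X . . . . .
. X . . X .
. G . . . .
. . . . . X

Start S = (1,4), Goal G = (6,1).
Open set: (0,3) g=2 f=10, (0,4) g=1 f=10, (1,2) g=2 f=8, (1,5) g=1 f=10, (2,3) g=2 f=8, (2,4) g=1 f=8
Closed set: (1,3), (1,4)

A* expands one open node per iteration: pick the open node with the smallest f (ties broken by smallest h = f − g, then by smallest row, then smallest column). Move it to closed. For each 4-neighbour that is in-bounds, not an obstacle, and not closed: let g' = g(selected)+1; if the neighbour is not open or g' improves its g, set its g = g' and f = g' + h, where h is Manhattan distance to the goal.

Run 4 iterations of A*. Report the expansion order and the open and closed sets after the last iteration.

step 1: expand (1,2) (f=8, h=6) → closed; open now [(0,2) g=3 f=10, (0,3) g=2 f=10, (0,4) g=1 f=10, (1,5) g=1 f=10, (2,2) g=3 f=8, (2,3) g=2 f=8, (2,4) g=1 f=8]
step 2: expand (2,2) (f=8, h=5) → closed; open now [(0,2) g=3 f=10, (0,3) g=2 f=10, (0,4) g=1 f=10, (1,5) g=1 f=10, (2,1) g=4 f=8, (2,3) g=2 f=8, (2,4) g=1 f=8, (3,2) g=4 f=8]
step 3: expand (2,1) (f=8, h=4) → closed; open now [(0,2) g=3 f=10, (0,3) g=2 f=10, (0,4) g=1 f=10, (1,5) g=1 f=10, (2,0) g=5 f=10, (2,3) g=2 f=8, (2,4) g=1 f=8, (3,1) g=5 f=8, (3,2) g=4 f=8]
step 4: expand (3,1) (f=8, h=3) → closed; open now [(0,2) g=3 f=10, (0,3) g=2 f=10, (0,4) g=1 f=10, (1,5) g=1 f=10, (2,0) g=5 f=10, (2,3) g=2 f=8, (2,4) g=1 f=8, (3,0) g=6 f=10, (3,2) g=4 f=8, (4,1) g=6 f=8]

order=[(1,2) → (2,2) → (2,1) → (3,1)]; open=[(0,2) g=3 f=10, (0,3) g=2 f=10, (0,4) g=1 f=10, (1,5) g=1 f=10, (2,0) g=5 f=10, (2,3) g=2 f=8, (2,4) g=1 f=8, (3,0) g=6 f=10, (3,2) g=4 f=8, (4,1) g=6 f=8]; closed=[(1,2), (1,3), (1,4), (2,1), (2,2), (3,1)]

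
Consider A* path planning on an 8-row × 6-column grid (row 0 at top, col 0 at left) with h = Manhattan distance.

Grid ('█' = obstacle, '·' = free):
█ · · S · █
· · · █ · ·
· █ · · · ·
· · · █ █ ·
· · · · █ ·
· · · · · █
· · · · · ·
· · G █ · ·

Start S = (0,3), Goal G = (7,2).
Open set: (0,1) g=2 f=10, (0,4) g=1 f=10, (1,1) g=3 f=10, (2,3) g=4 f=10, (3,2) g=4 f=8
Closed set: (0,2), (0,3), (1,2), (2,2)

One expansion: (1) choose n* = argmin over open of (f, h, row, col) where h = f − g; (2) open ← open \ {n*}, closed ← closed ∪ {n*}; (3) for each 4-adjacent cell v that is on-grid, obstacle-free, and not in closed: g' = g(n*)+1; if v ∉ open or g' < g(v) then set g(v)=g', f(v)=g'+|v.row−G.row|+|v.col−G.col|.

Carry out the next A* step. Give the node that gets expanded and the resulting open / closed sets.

step 1: expand (3,2) (f=8, h=4) → closed; open now [(0,1) g=2 f=10, (0,4) g=1 f=10, (1,1) g=3 f=10, (2,3) g=4 f=10, (3,1) g=5 f=10, (4,2) g=5 f=8]

expanded=(3,2); open=[(0,1) g=2 f=10, (0,4) g=1 f=10, (1,1) g=3 f=10, (2,3) g=4 f=10, (3,1) g=5 f=10, (4,2) g=5 f=8]; closed=[(0,2), (0,3), (1,2), (2,2), (3,2)]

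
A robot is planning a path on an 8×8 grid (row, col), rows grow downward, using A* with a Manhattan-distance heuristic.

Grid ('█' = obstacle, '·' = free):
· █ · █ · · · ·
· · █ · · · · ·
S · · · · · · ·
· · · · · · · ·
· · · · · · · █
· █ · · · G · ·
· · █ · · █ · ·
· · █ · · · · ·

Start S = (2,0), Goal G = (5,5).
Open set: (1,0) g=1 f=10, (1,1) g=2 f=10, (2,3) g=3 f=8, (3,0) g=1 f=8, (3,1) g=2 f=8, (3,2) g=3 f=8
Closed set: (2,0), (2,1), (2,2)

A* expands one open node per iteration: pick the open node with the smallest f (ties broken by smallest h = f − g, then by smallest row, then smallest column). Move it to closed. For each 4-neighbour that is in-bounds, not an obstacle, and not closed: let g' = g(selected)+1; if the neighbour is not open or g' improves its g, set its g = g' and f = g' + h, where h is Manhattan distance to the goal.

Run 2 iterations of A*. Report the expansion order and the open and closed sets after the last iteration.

step 1: expand (2,3) (f=8, h=5) → closed; open now [(1,0) g=1 f=10, (1,1) g=2 f=10, (1,3) g=4 f=10, (2,4) g=4 f=8, (3,0) g=1 f=8, (3,1) g=2 f=8, (3,2) g=3 f=8, (3,3) g=4 f=8]
step 2: expand (2,4) (f=8, h=4) → closed; open now [(1,0) g=1 f=10, (1,1) g=2 f=10, (1,3) g=4 f=10, (1,4) g=5 f=10, (2,5) g=5 f=8, (3,0) g=1 f=8, (3,1) g=2 f=8, (3,2) g=3 f=8, (3,3) g=4 f=8, (3,4) g=5 f=8]

order=[(2,3) → (2,4)]; open=[(1,0) g=1 f=10, (1,1) g=2 f=10, (1,3) g=4 f=10, (1,4) g=5 f=10, (2,5) g=5 f=8, (3,0) g=1 f=8, (3,1) g=2 f=8, (3,2) g=3 f=8, (3,3) g=4 f=8, (3,4) g=5 f=8]; closed=[(2,0), (2,1), (2,2), (2,3), (2,4)]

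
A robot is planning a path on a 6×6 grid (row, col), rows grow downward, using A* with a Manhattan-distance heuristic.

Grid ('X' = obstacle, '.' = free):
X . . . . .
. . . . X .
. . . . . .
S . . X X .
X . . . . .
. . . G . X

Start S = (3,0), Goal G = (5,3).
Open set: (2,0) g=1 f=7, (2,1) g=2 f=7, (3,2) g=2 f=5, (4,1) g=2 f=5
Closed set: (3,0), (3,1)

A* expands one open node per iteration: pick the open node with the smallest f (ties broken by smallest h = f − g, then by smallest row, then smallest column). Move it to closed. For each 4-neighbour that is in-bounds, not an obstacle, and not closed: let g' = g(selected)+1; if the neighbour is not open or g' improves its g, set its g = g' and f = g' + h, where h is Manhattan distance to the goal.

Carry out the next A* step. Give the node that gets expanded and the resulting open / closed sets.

step 1: expand (3,2) (f=5, h=3) → closed; open now [(2,0) g=1 f=7, (2,1) g=2 f=7, (2,2) g=3 f=7, (4,1) g=2 f=5, (4,2) g=3 f=5]

expanded=(3,2); open=[(2,0) g=1 f=7, (2,1) g=2 f=7, (2,2) g=3 f=7, (4,1) g=2 f=5, (4,2) g=3 f=5]; closed=[(3,0), (3,1), (3,2)]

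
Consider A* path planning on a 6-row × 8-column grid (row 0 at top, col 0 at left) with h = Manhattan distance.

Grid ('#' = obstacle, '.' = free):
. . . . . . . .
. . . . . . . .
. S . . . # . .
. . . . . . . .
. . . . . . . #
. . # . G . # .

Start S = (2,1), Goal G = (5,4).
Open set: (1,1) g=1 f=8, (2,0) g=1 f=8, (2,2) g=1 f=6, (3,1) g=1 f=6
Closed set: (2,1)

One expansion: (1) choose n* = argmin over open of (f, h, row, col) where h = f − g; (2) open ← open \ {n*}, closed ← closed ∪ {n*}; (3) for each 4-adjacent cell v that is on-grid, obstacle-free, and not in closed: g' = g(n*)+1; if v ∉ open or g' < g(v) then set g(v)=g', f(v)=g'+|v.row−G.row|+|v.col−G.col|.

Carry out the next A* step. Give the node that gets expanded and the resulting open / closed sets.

expanded=(2,2); open=[(1,1) g=1 f=8, (1,2) g=2 f=8, (2,0) g=1 f=8, (2,3) g=2 f=6, (3,1) g=1 f=6, (3,2) g=2 f=6]; closed=[(2,1), (2,2)]

step 1: expand (2,2) (f=6, h=5) → closed; open now [(1,1) g=1 f=8, (1,2) g=2 f=8, (2,0) g=1 f=8, (2,3) g=2 f=6, (3,1) g=1 f=6, (3,2) g=2 f=6]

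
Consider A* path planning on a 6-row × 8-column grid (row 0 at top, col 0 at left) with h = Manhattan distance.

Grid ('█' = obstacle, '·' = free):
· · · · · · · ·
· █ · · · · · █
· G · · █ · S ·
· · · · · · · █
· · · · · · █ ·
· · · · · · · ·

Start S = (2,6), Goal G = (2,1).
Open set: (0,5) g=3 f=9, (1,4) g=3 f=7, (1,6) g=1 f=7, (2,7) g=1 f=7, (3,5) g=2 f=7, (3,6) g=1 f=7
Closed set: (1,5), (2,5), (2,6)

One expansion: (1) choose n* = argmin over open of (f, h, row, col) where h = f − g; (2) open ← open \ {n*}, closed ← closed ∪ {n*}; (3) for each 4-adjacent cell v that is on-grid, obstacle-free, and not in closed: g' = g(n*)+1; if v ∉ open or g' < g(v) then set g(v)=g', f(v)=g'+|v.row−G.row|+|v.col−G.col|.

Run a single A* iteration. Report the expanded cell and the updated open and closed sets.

step 1: expand (1,4) (f=7, h=4) → closed; open now [(0,4) g=4 f=9, (0,5) g=3 f=9, (1,3) g=4 f=7, (1,6) g=1 f=7, (2,7) g=1 f=7, (3,5) g=2 f=7, (3,6) g=1 f=7]

expanded=(1,4); open=[(0,4) g=4 f=9, (0,5) g=3 f=9, (1,3) g=4 f=7, (1,6) g=1 f=7, (2,7) g=1 f=7, (3,5) g=2 f=7, (3,6) g=1 f=7]; closed=[(1,4), (1,5), (2,5), (2,6)]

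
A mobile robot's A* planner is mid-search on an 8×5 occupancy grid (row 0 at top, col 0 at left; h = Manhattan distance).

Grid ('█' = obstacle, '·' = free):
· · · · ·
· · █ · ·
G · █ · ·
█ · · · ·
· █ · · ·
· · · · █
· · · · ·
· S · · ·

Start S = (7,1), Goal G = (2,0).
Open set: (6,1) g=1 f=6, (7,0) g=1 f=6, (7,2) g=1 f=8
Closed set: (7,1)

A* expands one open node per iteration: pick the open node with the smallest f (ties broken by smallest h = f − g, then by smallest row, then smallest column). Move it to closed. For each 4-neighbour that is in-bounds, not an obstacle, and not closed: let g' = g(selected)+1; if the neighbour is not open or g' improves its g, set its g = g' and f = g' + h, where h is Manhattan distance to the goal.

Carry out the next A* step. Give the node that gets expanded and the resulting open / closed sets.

step 1: expand (6,1) (f=6, h=5) → closed; open now [(5,1) g=2 f=6, (6,0) g=2 f=6, (6,2) g=2 f=8, (7,0) g=1 f=6, (7,2) g=1 f=8]

expanded=(6,1); open=[(5,1) g=2 f=6, (6,0) g=2 f=6, (6,2) g=2 f=8, (7,0) g=1 f=6, (7,2) g=1 f=8]; closed=[(6,1), (7,1)]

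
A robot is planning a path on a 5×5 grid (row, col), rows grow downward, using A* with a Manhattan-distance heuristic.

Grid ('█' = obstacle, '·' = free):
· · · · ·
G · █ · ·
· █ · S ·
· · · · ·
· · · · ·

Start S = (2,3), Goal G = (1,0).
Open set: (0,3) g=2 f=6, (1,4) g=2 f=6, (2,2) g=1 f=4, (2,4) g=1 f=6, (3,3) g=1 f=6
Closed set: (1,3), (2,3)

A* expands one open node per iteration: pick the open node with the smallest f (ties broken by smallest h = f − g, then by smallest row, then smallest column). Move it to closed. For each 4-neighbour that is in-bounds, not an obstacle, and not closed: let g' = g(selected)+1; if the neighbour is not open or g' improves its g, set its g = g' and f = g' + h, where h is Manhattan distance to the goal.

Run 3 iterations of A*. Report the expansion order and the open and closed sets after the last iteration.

order=[(2,2) → (0,3) → (0,2)]; open=[(0,1) g=4 f=6, (0,4) g=3 f=8, (1,4) g=2 f=6, (2,4) g=1 f=6, (3,2) g=2 f=6, (3,3) g=1 f=6]; closed=[(0,2), (0,3), (1,3), (2,2), (2,3)]

step 1: expand (2,2) (f=4, h=3) → closed; open now [(0,3) g=2 f=6, (1,4) g=2 f=6, (2,4) g=1 f=6, (3,2) g=2 f=6, (3,3) g=1 f=6]
step 2: expand (0,3) (f=6, h=4) → closed; open now [(0,2) g=3 f=6, (0,4) g=3 f=8, (1,4) g=2 f=6, (2,4) g=1 f=6, (3,2) g=2 f=6, (3,3) g=1 f=6]
step 3: expand (0,2) (f=6, h=3) → closed; open now [(0,1) g=4 f=6, (0,4) g=3 f=8, (1,4) g=2 f=6, (2,4) g=1 f=6, (3,2) g=2 f=6, (3,3) g=1 f=6]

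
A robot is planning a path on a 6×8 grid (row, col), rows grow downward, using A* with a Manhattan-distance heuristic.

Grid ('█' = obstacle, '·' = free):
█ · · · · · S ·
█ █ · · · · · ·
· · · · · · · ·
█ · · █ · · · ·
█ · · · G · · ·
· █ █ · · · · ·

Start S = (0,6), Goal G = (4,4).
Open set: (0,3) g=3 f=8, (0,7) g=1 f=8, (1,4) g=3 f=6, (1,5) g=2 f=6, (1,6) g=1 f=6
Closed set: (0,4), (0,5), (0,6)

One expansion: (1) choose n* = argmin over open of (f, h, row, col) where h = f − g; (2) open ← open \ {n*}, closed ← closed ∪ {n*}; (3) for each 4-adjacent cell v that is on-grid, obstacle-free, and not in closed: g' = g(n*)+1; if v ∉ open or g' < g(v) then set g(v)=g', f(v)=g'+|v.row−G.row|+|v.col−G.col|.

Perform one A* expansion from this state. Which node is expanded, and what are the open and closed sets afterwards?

expanded=(1,4); open=[(0,3) g=3 f=8, (0,7) g=1 f=8, (1,3) g=4 f=8, (1,5) g=2 f=6, (1,6) g=1 f=6, (2,4) g=4 f=6]; closed=[(0,4), (0,5), (0,6), (1,4)]

step 1: expand (1,4) (f=6, h=3) → closed; open now [(0,3) g=3 f=8, (0,7) g=1 f=8, (1,3) g=4 f=8, (1,5) g=2 f=6, (1,6) g=1 f=6, (2,4) g=4 f=6]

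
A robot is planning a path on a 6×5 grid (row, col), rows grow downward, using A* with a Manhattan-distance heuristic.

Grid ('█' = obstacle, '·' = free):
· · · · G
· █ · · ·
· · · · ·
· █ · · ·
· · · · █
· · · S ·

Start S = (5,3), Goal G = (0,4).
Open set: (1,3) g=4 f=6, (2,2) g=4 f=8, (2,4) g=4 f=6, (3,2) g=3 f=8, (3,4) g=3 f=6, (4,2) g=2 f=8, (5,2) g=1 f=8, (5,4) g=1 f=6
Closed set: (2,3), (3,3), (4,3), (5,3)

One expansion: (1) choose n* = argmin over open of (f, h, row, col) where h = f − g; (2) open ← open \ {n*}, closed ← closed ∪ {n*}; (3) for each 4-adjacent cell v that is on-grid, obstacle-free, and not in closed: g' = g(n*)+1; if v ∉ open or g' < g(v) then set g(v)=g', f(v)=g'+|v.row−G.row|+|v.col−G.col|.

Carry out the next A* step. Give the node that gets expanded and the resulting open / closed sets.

step 1: expand (1,3) (f=6, h=2) → closed; open now [(0,3) g=5 f=6, (1,2) g=5 f=8, (1,4) g=5 f=6, (2,2) g=4 f=8, (2,4) g=4 f=6, (3,2) g=3 f=8, (3,4) g=3 f=6, (4,2) g=2 f=8, (5,2) g=1 f=8, (5,4) g=1 f=6]

expanded=(1,3); open=[(0,3) g=5 f=6, (1,2) g=5 f=8, (1,4) g=5 f=6, (2,2) g=4 f=8, (2,4) g=4 f=6, (3,2) g=3 f=8, (3,4) g=3 f=6, (4,2) g=2 f=8, (5,2) g=1 f=8, (5,4) g=1 f=6]; closed=[(1,3), (2,3), (3,3), (4,3), (5,3)]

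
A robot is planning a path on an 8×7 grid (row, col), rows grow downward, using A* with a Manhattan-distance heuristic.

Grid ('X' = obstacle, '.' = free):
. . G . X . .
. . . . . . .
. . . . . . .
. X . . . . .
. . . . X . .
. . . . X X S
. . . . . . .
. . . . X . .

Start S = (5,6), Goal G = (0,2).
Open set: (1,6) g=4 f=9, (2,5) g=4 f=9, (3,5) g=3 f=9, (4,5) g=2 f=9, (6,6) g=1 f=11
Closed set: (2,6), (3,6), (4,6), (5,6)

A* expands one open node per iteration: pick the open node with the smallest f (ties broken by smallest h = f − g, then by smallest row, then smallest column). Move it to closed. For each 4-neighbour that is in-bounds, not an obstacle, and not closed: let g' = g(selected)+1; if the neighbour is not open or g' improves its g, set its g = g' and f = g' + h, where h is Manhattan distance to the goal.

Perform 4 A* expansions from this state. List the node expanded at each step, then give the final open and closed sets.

step 1: expand (1,6) (f=9, h=5) → closed; open now [(0,6) g=5 f=9, (1,5) g=5 f=9, (2,5) g=4 f=9, (3,5) g=3 f=9, (4,5) g=2 f=9, (6,6) g=1 f=11]
step 2: expand (0,6) (f=9, h=4) → closed; open now [(0,5) g=6 f=9, (1,5) g=5 f=9, (2,5) g=4 f=9, (3,5) g=3 f=9, (4,5) g=2 f=9, (6,6) g=1 f=11]
step 3: expand (0,5) (f=9, h=3) → closed; open now [(1,5) g=5 f=9, (2,5) g=4 f=9, (3,5) g=3 f=9, (4,5) g=2 f=9, (6,6) g=1 f=11]
step 4: expand (1,5) (f=9, h=4) → closed; open now [(1,4) g=6 f=9, (2,5) g=4 f=9, (3,5) g=3 f=9, (4,5) g=2 f=9, (6,6) g=1 f=11]

order=[(1,6) → (0,6) → (0,5) → (1,5)]; open=[(1,4) g=6 f=9, (2,5) g=4 f=9, (3,5) g=3 f=9, (4,5) g=2 f=9, (6,6) g=1 f=11]; closed=[(0,5), (0,6), (1,5), (1,6), (2,6), (3,6), (4,6), (5,6)]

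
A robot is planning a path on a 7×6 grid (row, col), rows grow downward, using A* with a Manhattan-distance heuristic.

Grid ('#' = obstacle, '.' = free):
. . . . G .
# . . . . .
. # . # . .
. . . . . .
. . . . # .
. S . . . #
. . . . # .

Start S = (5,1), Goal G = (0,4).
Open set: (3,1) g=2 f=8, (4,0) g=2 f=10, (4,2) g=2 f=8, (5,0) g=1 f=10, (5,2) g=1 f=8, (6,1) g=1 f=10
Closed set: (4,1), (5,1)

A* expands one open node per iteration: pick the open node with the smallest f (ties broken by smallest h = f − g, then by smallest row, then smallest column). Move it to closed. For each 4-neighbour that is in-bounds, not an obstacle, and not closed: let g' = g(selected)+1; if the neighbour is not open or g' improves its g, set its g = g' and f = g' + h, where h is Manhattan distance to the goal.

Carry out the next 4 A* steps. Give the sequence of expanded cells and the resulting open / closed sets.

order=[(3,1) → (3,2) → (2,2) → (1,2)]; open=[(0,2) g=6 f=8, (1,1) g=6 f=10, (1,3) g=6 f=8, (3,0) g=3 f=10, (3,3) g=4 f=8, (4,0) g=2 f=10, (4,2) g=2 f=8, (5,0) g=1 f=10, (5,2) g=1 f=8, (6,1) g=1 f=10]; closed=[(1,2), (2,2), (3,1), (3,2), (4,1), (5,1)]

step 1: expand (3,1) (f=8, h=6) → closed; open now [(3,0) g=3 f=10, (3,2) g=3 f=8, (4,0) g=2 f=10, (4,2) g=2 f=8, (5,0) g=1 f=10, (5,2) g=1 f=8, (6,1) g=1 f=10]
step 2: expand (3,2) (f=8, h=5) → closed; open now [(2,2) g=4 f=8, (3,0) g=3 f=10, (3,3) g=4 f=8, (4,0) g=2 f=10, (4,2) g=2 f=8, (5,0) g=1 f=10, (5,2) g=1 f=8, (6,1) g=1 f=10]
step 3: expand (2,2) (f=8, h=4) → closed; open now [(1,2) g=5 f=8, (3,0) g=3 f=10, (3,3) g=4 f=8, (4,0) g=2 f=10, (4,2) g=2 f=8, (5,0) g=1 f=10, (5,2) g=1 f=8, (6,1) g=1 f=10]
step 4: expand (1,2) (f=8, h=3) → closed; open now [(0,2) g=6 f=8, (1,1) g=6 f=10, (1,3) g=6 f=8, (3,0) g=3 f=10, (3,3) g=4 f=8, (4,0) g=2 f=10, (4,2) g=2 f=8, (5,0) g=1 f=10, (5,2) g=1 f=8, (6,1) g=1 f=10]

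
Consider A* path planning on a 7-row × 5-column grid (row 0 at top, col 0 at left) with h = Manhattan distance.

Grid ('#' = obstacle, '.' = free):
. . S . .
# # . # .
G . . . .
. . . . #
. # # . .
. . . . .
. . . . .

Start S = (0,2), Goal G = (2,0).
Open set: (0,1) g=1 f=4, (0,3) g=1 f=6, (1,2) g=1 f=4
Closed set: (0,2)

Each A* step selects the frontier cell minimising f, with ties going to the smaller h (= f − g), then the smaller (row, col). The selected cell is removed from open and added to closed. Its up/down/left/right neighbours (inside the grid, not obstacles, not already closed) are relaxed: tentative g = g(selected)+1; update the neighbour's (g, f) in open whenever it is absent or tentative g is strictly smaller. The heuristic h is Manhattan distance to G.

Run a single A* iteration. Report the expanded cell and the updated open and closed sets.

expanded=(0,1); open=[(0,0) g=2 f=4, (0,3) g=1 f=6, (1,2) g=1 f=4]; closed=[(0,1), (0,2)]

step 1: expand (0,1) (f=4, h=3) → closed; open now [(0,0) g=2 f=4, (0,3) g=1 f=6, (1,2) g=1 f=4]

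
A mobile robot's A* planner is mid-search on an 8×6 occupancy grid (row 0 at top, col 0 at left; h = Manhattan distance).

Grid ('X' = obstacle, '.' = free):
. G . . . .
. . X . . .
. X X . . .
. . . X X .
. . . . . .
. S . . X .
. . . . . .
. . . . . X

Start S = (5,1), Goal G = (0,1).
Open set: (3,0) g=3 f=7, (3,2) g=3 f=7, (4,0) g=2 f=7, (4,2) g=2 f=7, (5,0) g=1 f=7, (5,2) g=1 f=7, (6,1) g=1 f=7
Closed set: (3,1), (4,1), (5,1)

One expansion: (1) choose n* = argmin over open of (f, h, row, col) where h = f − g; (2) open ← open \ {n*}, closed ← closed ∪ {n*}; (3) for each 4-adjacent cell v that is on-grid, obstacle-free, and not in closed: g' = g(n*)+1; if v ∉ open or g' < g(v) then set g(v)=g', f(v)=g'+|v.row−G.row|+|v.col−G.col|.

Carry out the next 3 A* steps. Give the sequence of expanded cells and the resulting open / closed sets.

step 1: expand (3,0) (f=7, h=4) → closed; open now [(2,0) g=4 f=7, (3,2) g=3 f=7, (4,0) g=2 f=7, (4,2) g=2 f=7, (5,0) g=1 f=7, (5,2) g=1 f=7, (6,1) g=1 f=7]
step 2: expand (2,0) (f=7, h=3) → closed; open now [(1,0) g=5 f=7, (3,2) g=3 f=7, (4,0) g=2 f=7, (4,2) g=2 f=7, (5,0) g=1 f=7, (5,2) g=1 f=7, (6,1) g=1 f=7]
step 3: expand (1,0) (f=7, h=2) → closed; open now [(0,0) g=6 f=7, (1,1) g=6 f=7, (3,2) g=3 f=7, (4,0) g=2 f=7, (4,2) g=2 f=7, (5,0) g=1 f=7, (5,2) g=1 f=7, (6,1) g=1 f=7]

order=[(3,0) → (2,0) → (1,0)]; open=[(0,0) g=6 f=7, (1,1) g=6 f=7, (3,2) g=3 f=7, (4,0) g=2 f=7, (4,2) g=2 f=7, (5,0) g=1 f=7, (5,2) g=1 f=7, (6,1) g=1 f=7]; closed=[(1,0), (2,0), (3,0), (3,1), (4,1), (5,1)]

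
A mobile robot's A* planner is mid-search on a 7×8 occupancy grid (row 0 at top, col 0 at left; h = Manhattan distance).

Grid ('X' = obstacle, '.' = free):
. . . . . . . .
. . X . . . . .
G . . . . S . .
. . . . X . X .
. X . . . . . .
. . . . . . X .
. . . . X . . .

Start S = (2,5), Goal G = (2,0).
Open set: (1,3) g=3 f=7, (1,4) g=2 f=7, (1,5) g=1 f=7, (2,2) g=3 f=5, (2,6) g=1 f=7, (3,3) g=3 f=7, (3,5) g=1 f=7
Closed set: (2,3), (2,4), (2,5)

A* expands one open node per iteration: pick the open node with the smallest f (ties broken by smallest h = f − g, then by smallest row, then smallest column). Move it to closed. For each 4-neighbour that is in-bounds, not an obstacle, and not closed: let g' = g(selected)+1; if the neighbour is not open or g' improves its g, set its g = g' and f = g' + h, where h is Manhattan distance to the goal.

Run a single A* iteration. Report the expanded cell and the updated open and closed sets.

step 1: expand (2,2) (f=5, h=2) → closed; open now [(1,3) g=3 f=7, (1,4) g=2 f=7, (1,5) g=1 f=7, (2,1) g=4 f=5, (2,6) g=1 f=7, (3,2) g=4 f=7, (3,3) g=3 f=7, (3,5) g=1 f=7]

expanded=(2,2); open=[(1,3) g=3 f=7, (1,4) g=2 f=7, (1,5) g=1 f=7, (2,1) g=4 f=5, (2,6) g=1 f=7, (3,2) g=4 f=7, (3,3) g=3 f=7, (3,5) g=1 f=7]; closed=[(2,2), (2,3), (2,4), (2,5)]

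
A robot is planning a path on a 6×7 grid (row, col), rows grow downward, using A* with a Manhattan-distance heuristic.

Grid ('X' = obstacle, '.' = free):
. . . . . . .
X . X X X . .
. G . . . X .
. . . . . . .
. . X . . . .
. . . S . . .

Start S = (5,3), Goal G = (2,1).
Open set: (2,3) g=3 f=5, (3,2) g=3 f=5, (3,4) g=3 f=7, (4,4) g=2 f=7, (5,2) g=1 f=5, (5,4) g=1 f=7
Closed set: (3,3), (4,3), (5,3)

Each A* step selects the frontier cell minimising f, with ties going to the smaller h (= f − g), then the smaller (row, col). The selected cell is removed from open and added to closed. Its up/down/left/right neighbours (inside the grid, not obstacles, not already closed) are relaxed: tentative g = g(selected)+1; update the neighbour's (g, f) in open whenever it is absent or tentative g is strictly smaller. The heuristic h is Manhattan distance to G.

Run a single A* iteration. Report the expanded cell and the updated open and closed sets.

expanded=(2,3); open=[(2,2) g=4 f=5, (2,4) g=4 f=7, (3,2) g=3 f=5, (3,4) g=3 f=7, (4,4) g=2 f=7, (5,2) g=1 f=5, (5,4) g=1 f=7]; closed=[(2,3), (3,3), (4,3), (5,3)]

step 1: expand (2,3) (f=5, h=2) → closed; open now [(2,2) g=4 f=5, (2,4) g=4 f=7, (3,2) g=3 f=5, (3,4) g=3 f=7, (4,4) g=2 f=7, (5,2) g=1 f=5, (5,4) g=1 f=7]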